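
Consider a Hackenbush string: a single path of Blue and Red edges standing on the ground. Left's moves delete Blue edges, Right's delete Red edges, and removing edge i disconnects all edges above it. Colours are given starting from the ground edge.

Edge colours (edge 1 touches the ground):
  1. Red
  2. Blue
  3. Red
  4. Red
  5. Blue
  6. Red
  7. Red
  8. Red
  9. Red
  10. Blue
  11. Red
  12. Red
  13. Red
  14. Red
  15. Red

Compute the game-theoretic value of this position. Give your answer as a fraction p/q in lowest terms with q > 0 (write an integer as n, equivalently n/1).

-14271/16384

Build val(s[:k]) for k = 1..15, string s = Red Blue Red Red Blue Red Red Red Red Blue Red Red Red Red Red.
step 1: add Red to get R; options L={ · } R={ 0 } gives -1
step 2: add Blue to get RB; options L={ -1 } R={ 0 } gives -1/2
step 3: add Red to get RBR; options L={ -1 } R={ -1/2,0 } gives -3/4
step 4: add Red to get RBRR; options L={ -1 } R={ -3/4,-1/2,0 } gives -7/8
step 5: add Blue to get RBRRB; options L={ -1,-7/8 } R={ -3/4,-1/2,0 } gives -13/16
step 6: add Red to get RBRRBR; options L={ -1,-7/8 } R={ -13/16,-3/4,-1/2,0 } gives -27/32
step 7: add Red to get RBRRBRR; options L={ -1,-7/8 } R={ -27/32,-13/16,-3/4,-1/2,0 } gives -55/64
step 8: add Red to get RBRRBRRR; options L={ -1,-7/8 } R={ -55/64,-27/32,-13/16,-3/4,-1/2,0 } gives -111/128
step 9: add Red to get RBRRBRRRR; options L={ -1,-7/8 } R={ -111/128,-55/64,-27/32,-13/16,-3/4,-1/2,0 } gives -223/256
step 10: add Blue to get RBRRBRRRRB; options L={ -1,-7/8,-223/256 } R={ -111/128,-55/64,-27/32,-13/16,-3/4,-1/2,0 } gives -445/512
step 11: add Red to get RBRRBRRRRBR; options L={ -1,-7/8,-223/256 } R={ -445/512,-111/128,-55/64,-27/32,-13/16,-3/4,-1/2,0 } gives -891/1024
step 12: add Red to get RBRRBRRRRBRR; options L={ -1,-7/8,-223/256 } R={ -891/1024,-445/512,-111/128,-55/64,-27/32,-13/16,-3/4,-1/2,0 } gives -1783/2048
step 13: add Red to get RBRRBRRRRBRRR; options L={ -1,-7/8,-223/256 } R={ -1783/2048,-891/1024,-445/512,-111/128,-55/64,-27/32,-13/16,-3/4,-1/2,0 } gives -3567/4096
step 14: add Red to get RBRRBRRRRBRRRR; options L={ -1,-7/8,-223/256 } R={ -3567/4096,-1783/2048,-891/1024,-445/512,-111/128,-55/64,-27/32,-13/16,-3/4,-1/2,0 } gives -7135/8192
step 15: add Red to get RBRRBRRRRBRRRRR; options L={ -1,-7/8,-223/256 } R={ -7135/8192,-3567/4096,-1783/2048,-891/1024,-445/512,-111/128,-55/64,-27/32,-13/16,-3/4,-1/2,0 } gives -14271/16384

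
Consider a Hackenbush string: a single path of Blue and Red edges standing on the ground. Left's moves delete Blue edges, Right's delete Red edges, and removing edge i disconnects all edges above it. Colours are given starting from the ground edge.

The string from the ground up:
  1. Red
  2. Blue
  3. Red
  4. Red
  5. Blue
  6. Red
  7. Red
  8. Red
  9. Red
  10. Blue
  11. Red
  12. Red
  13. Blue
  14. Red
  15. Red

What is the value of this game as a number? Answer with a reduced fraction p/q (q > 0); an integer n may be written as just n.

step 1: add Red to get R; options L={  } R={ 0 } = -1
step 2: add Blue to get RB; options L={ -1 } R={ 0 } = -1/2
step 3: add Red to get RBR; options L={ -1 } R={ -1/2 0 } = -3/4
step 4: add Red to get RBRR; options L={ -1 } R={ -3/4 -1/2 0 } = -7/8
step 5: add Blue to get RBRRB; options L={ -1 -7/8 } R={ -3/4 -1/2 0 } = -13/16
step 6: add Red to get RBRRBR; options L={ -1 -7/8 } R={ -13/16 -3/4 -1/2 0 } = -27/32
step 7: add Red to get RBRRBRR; options L={ -1 -7/8 } R={ -27/32 -13/16 -3/4 -1/2 0 } = -55/64
step 8: add Red to get RBRRBRRR; options L={ -1 -7/8 } R={ -55/64 -27/32 -13/16 -3/4 -1/2 0 } = -111/128
step 9: add Red to get RBRRBRRRR; options L={ -1 -7/8 } R={ -111/128 -55/64 -27/32 -13/16 -3/4 -1/2 0 } = -223/256
step 10: add Blue to get RBRRBRRRRB; options L={ -1 -7/8 -223/256 } R={ -111/128 -55/64 -27/32 -13/16 -3/4 -1/2 0 } = -445/512
step 11: add Red to get RBRRBRRRRBR; options L={ -1 -7/8 -223/256 } R={ -445/512 -111/128 -55/64 -27/32 -13/16 -3/4 -1/2 0 } = -891/1024
step 12: add Red to get RBRRBRRRRBRR; options L={ -1 -7/8 -223/256 } R={ -891/1024 -445/512 -111/128 -55/64 -27/32 -13/16 -3/4 -1/2 0 } = -1783/2048
step 13: add Blue to get RBRRBRRRRBRRB; options L={ -1 -7/8 -223/256 -1783/2048 } R={ -891/1024 -445/512 -111/128 -55/64 -27/32 -13/16 -3/4 -1/2 0 } = -3565/4096
step 14: add Red to get RBRRBRRRRBRRBR; options L={ -1 -7/8 -223/256 -1783/2048 } R={ -3565/4096 -891/1024 -445/512 -111/128 -55/64 -27/32 -13/16 -3/4 -1/2 0 } = -7131/8192
step 15: add Red to get RBRRBRRRRBRRBRR; options L={ -1 -7/8 -223/256 -1783/2048 } R={ -7131/8192 -3565/4096 -891/1024 -445/512 -111/128 -55/64 -27/32 -13/16 -3/4 -1/2 0 } = -14263/16384

-14263/16384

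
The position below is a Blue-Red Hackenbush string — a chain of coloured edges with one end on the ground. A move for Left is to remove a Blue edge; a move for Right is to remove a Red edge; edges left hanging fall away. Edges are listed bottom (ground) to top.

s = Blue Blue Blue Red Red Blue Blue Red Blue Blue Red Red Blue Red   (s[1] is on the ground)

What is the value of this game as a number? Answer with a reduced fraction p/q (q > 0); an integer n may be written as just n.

4965/2048

val(B) = { 0 |  } gives 1
val(BB) = { 0 1 |  } gives 2
val(BBB) = { 0 1 2 |  } gives 3
val(BBBR) = { 0 1 2 | 3 } gives 5/2
val(BBBRR) = { 0 1 2 | 5/2 3 } gives 9/4
val(BBBRRB) = { 0 1 2 9/4 | 5/2 3 } gives 19/8
val(BBBRRBB) = { 0 1 2 9/4 19/8 | 5/2 3 } gives 39/16
val(BBBRRBBR) = { 0 1 2 9/4 19/8 | 39/16 5/2 3 } gives 77/32
val(BBBRRBBRB) = { 0 1 2 9/4 19/8 77/32 | 39/16 5/2 3 } gives 155/64
val(BBBRRBBRBB) = { 0 1 2 9/4 19/8 77/32 155/64 | 39/16 5/2 3 } gives 311/128
val(BBBRRBBRBBR) = { 0 1 2 9/4 19/8 77/32 155/64 | 311/128 39/16 5/2 3 } gives 621/256
val(BBBRRBBRBBRR) = { 0 1 2 9/4 19/8 77/32 155/64 | 621/256 311/128 39/16 5/2 3 } gives 1241/512
val(BBBRRBBRBBRRB) = { 0 1 2 9/4 19/8 77/32 155/64 1241/512 | 621/256 311/128 39/16 5/2 3 } gives 2483/1024
val(BBBRRBBRBBRRBR) = { 0 1 2 9/4 19/8 77/32 155/64 1241/512 | 2483/1024 621/256 311/128 39/16 5/2 3 } gives 4965/2048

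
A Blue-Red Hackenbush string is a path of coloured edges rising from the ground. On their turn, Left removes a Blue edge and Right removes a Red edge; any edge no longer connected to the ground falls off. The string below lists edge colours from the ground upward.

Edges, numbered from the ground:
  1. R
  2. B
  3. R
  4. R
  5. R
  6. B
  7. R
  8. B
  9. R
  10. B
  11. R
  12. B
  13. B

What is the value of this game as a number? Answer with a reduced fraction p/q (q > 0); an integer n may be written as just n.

-3753/4096

Build v(s[:k]) for k = 1..13, string s = R B R R R B R B R B R B B.
1 of 13 · R · max L −∞ · min R 0 = -1
2 of 13 · RB · max L -1 · min R 0 = -1/2
3 of 13 · RBR · max L -1 · min R -1/2 = -3/4
4 of 13 · RBRR · max L -1 · min R -3/4 = -7/8
5 of 13 · RBRRR · max L -1 · min R -7/8 = -15/16
6 of 13 · RBRRRB · max L -15/16 · min R -7/8 = -29/32
7 of 13 · RBRRRBR · max L -15/16 · min R -29/32 = -59/64
8 of 13 · RBRRRBRB · max L -59/64 · min R -29/32 = -117/128
9 of 13 · RBRRRBRBR · max L -59/64 · min R -117/128 = -235/256
10 of 13 · RBRRRBRBRB · max L -235/256 · min R -117/128 = -469/512
11 of 13 · RBRRRBRBRBR · max L -235/256 · min R -469/512 = -939/1024
12 of 13 · RBRRRBRBRBRB · max L -939/1024 · min R -469/512 = -1877/2048
13 of 13 · RBRRRBRBRBRBB · max L -1877/2048 · min R -469/512 = -3753/4096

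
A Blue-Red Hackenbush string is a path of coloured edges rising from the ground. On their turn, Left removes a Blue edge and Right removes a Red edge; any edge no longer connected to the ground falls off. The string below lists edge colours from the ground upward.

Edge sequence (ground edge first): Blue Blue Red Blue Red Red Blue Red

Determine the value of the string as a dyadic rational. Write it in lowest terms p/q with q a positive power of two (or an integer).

Build val(s[:k]) for k = 1..8, string s = Blue Blue Red Blue Red Red Blue Red.
1 of 8 · B · max L 0 · min R +∞ ⇒ 1
2 of 8 · BB · max L 1 · min R +∞ ⇒ 2
3 of 8 · BBR · max L 1 · min R 2 ⇒ 3/2
4 of 8 · BBRB · max L 3/2 · min R 2 ⇒ 7/4
5 of 8 · BBRBR · max L 3/2 · min R 7/4 ⇒ 13/8
6 of 8 · BBRBRR · max L 3/2 · min R 13/8 ⇒ 25/16
7 of 8 · BBRBRRB · max L 25/16 · min R 13/8 ⇒ 51/32
8 of 8 · BBRBRRBR · max L 25/16 · min R 51/32 ⇒ 101/64

101/64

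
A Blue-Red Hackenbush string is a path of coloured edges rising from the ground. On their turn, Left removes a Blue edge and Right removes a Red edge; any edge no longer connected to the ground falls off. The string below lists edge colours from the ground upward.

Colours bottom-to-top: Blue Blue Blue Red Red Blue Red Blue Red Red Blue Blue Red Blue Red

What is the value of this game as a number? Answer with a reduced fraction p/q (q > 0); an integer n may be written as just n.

9525/4096

B: Left { 0 }, Right { ∅ } -> simplest 1
BB: Left { 0 1 }, Right { ∅ } -> simplest 2
BBB: Left { 0 1 2 }, Right { ∅ } -> simplest 3
BBBR: Left { 0 1 2 }, Right { 3 } -> simplest 5/2
BBBRR: Left { 0 1 2 }, Right { 5/2 3 } -> simplest 9/4
BBBRRB: Left { 0 1 2 9/4 }, Right { 5/2 3 } -> simplest 19/8
BBBRRBR: Left { 0 1 2 9/4 }, Right { 19/8 5/2 3 } -> simplest 37/16
BBBRRBRB: Left { 0 1 2 9/4 37/16 }, Right { 19/8 5/2 3 } -> simplest 75/32
BBBRRBRBR: Left { 0 1 2 9/4 37/16 }, Right { 75/32 19/8 5/2 3 } -> simplest 149/64
BBBRRBRBRR: Left { 0 1 2 9/4 37/16 }, Right { 149/64 75/32 19/8 5/2 3 } -> simplest 297/128
BBBRRBRBRRB: Left { 0 1 2 9/4 37/16 297/128 }, Right { 149/64 75/32 19/8 5/2 3 } -> simplest 595/256
BBBRRBRBRRBB: Left { 0 1 2 9/4 37/16 297/128 595/256 }, Right { 149/64 75/32 19/8 5/2 3 } -> simplest 1191/512
BBBRRBRBRRBBR: Left { 0 1 2 9/4 37/16 297/128 595/256 }, Right { 1191/512 149/64 75/32 19/8 5/2 3 } -> simplest 2381/1024
BBBRRBRBRRBBRB: Left { 0 1 2 9/4 37/16 297/128 595/256 2381/1024 }, Right { 1191/512 149/64 75/32 19/8 5/2 3 } -> simplest 4763/2048
BBBRRBRBRRBBRBR: Left { 0 1 2 9/4 37/16 297/128 595/256 2381/1024 }, Right { 4763/2048 1191/512 149/64 75/32 19/8 5/2 3 } -> simplest 9525/4096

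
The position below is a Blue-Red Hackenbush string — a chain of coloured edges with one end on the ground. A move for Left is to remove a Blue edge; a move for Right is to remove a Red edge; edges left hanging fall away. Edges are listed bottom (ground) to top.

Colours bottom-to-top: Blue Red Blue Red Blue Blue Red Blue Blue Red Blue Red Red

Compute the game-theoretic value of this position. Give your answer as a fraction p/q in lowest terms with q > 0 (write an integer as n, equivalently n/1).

2921/4096

Recurse on prefixes of the 13-edge string Blue Red Blue Red Blue Blue Red Blue Blue Red Blue Red Red:
step 1: add Blue to get B; options L={ 0 } R={  } => 1
step 2: add Red to get BR; options L={ 0 } R={ 1 } => 1/2
step 3: add Blue to get BRB; options L={ 0 1/2 } R={ 1 } => 3/4
step 4: add Red to get BRBR; options L={ 0 1/2 } R={ 3/4 1 } => 5/8
step 5: add Blue to get BRBRB; options L={ 0 1/2 5/8 } R={ 3/4 1 } => 11/16
step 6: add Blue to get BRBRBB; options L={ 0 1/2 5/8 11/16 } R={ 3/4 1 } => 23/32
step 7: add Red to get BRBRBBR; options L={ 0 1/2 5/8 11/16 } R={ 23/32 3/4 1 } => 45/64
step 8: add Blue to get BRBRBBRB; options L={ 0 1/2 5/8 11/16 45/64 } R={ 23/32 3/4 1 } => 91/128
step 9: add Blue to get BRBRBBRBB; options L={ 0 1/2 5/8 11/16 45/64 91/128 } R={ 23/32 3/4 1 } => 183/256
step 10: add Red to get BRBRBBRBBR; options L={ 0 1/2 5/8 11/16 45/64 91/128 } R={ 183/256 23/32 3/4 1 } => 365/512
step 11: add Blue to get BRBRBBRBBRB; options L={ 0 1/2 5/8 11/16 45/64 91/128 365/512 } R={ 183/256 23/32 3/4 1 } => 731/1024
step 12: add Red to get BRBRBBRBBRBR; options L={ 0 1/2 5/8 11/16 45/64 91/128 365/512 } R={ 731/1024 183/256 23/32 3/4 1 } => 1461/2048
step 13: add Red to get BRBRBBRBBRBRR; options L={ 0 1/2 5/8 11/16 45/64 91/128 365/512 } R={ 1461/2048 731/1024 183/256 23/32 3/4 1 } => 2921/4096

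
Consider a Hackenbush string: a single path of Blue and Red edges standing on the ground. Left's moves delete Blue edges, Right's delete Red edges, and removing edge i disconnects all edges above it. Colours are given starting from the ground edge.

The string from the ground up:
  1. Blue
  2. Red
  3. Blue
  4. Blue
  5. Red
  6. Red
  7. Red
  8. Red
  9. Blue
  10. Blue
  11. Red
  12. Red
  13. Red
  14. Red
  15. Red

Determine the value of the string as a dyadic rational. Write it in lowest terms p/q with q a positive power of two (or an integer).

12481/16384

Recurse on prefixes of the 15-edge string Blue Red Blue Blue Red Red Red Red Blue Blue Red Red Red Red Red:
edge 1 of 15 (Blue): { 0 | ∅ } — 1
edge 2 of 15 (Red): { 0 | 1 } — 1/2
edge 3 of 15 (Blue): { 0 1/2 | 1 } — 3/4
edge 4 of 15 (Blue): { 0 1/2 3/4 | 1 } — 7/8
edge 5 of 15 (Red): { 0 1/2 3/4 | 7/8 1 } — 13/16
edge 6 of 15 (Red): { 0 1/2 3/4 | 13/16 7/8 1 } — 25/32
edge 7 of 15 (Red): { 0 1/2 3/4 | 25/32 13/16 7/8 1 } — 49/64
edge 8 of 15 (Red): { 0 1/2 3/4 | 49/64 25/32 13/16 7/8 1 } — 97/128
edge 9 of 15 (Blue): { 0 1/2 3/4 97/128 | 49/64 25/32 13/16 7/8 1 } — 195/256
edge 10 of 15 (Blue): { 0 1/2 3/4 97/128 195/256 | 49/64 25/32 13/16 7/8 1 } — 391/512
edge 11 of 15 (Red): { 0 1/2 3/4 97/128 195/256 | 391/512 49/64 25/32 13/16 7/8 1 } — 781/1024
edge 12 of 15 (Red): { 0 1/2 3/4 97/128 195/256 | 781/1024 391/512 49/64 25/32 13/16 7/8 1 } — 1561/2048
edge 13 of 15 (Red): { 0 1/2 3/4 97/128 195/256 | 1561/2048 781/1024 391/512 49/64 25/32 13/16 7/8 1 } — 3121/4096
edge 14 of 15 (Red): { 0 1/2 3/4 97/128 195/256 | 3121/4096 1561/2048 781/1024 391/512 49/64 25/32 13/16 7/8 1 } — 6241/8192
edge 15 of 15 (Red): { 0 1/2 3/4 97/128 195/256 | 6241/8192 3121/4096 1561/2048 781/1024 391/512 49/64 25/32 13/16 7/8 1 } — 12481/16384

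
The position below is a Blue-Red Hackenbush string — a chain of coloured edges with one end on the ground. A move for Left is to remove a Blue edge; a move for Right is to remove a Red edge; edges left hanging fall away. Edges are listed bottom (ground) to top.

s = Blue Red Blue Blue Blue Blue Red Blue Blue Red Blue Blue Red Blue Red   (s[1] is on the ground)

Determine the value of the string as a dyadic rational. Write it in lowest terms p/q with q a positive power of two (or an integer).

15797/16384

1 of 15 · B · max L 0 · min R +∞ so 1
2 of 15 · BR · max L 0 · min R 1 so 1/2
3 of 15 · BRB · max L 1/2 · min R 1 so 3/4
4 of 15 · BRBB · max L 3/4 · min R 1 so 7/8
5 of 15 · BRBBB · max L 7/8 · min R 1 so 15/16
6 of 15 · BRBBBB · max L 15/16 · min R 1 so 31/32
7 of 15 · BRBBBBR · max L 15/16 · min R 31/32 so 61/64
8 of 15 · BRBBBBRB · max L 61/64 · min R 31/32 so 123/128
9 of 15 · BRBBBBRBB · max L 123/128 · min R 31/32 so 247/256
10 of 15 · BRBBBBRBBR · max L 123/128 · min R 247/256 so 493/512
11 of 15 · BRBBBBRBBRB · max L 493/512 · min R 247/256 so 987/1024
12 of 15 · BRBBBBRBBRBB · max L 987/1024 · min R 247/256 so 1975/2048
13 of 15 · BRBBBBRBBRBBR · max L 987/1024 · min R 1975/2048 so 3949/4096
14 of 15 · BRBBBBRBBRBBRB · max L 3949/4096 · min R 1975/2048 so 7899/8192
15 of 15 · BRBBBBRBBRBBRBR · max L 3949/4096 · min R 7899/8192 so 15797/16384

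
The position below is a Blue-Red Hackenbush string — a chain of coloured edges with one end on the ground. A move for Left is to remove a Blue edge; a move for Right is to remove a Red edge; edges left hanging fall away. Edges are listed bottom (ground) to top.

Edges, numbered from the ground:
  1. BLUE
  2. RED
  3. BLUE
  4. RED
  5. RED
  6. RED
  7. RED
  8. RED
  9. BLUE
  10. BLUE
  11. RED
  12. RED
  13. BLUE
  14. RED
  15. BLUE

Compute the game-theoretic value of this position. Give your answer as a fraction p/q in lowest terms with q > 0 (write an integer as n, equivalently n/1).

8395/16384

v(B) = { 0 | none } = 1
v(BR) = { 0 | 1 } = 1/2
v(BRB) = { 0, 1/2 | 1 } = 3/4
v(BRBR) = { 0, 1/2 | 3/4, 1 } = 5/8
v(BRBRR) = { 0, 1/2 | 5/8, 3/4, 1 } = 9/16
v(BRBRRR) = { 0, 1/2 | 9/16, 5/8, 3/4, 1 } = 17/32
v(BRBRRRR) = { 0, 1/2 | 17/32, 9/16, 5/8, 3/4, 1 } = 33/64
v(BRBRRRRR) = { 0, 1/2 | 33/64, 17/32, 9/16, 5/8, 3/4, 1 } = 65/128
v(BRBRRRRRB) = { 0, 1/2, 65/128 | 33/64, 17/32, 9/16, 5/8, 3/4, 1 } = 131/256
v(BRBRRRRRBB) = { 0, 1/2, 65/128, 131/256 | 33/64, 17/32, 9/16, 5/8, 3/4, 1 } = 263/512
v(BRBRRRRRBBR) = { 0, 1/2, 65/128, 131/256 | 263/512, 33/64, 17/32, 9/16, 5/8, 3/4, 1 } = 525/1024
v(BRBRRRRRBBRR) = { 0, 1/2, 65/128, 131/256 | 525/1024, 263/512, 33/64, 17/32, 9/16, 5/8, 3/4, 1 } = 1049/2048
v(BRBRRRRRBBRRB) = { 0, 1/2, 65/128, 131/256, 1049/2048 | 525/1024, 263/512, 33/64, 17/32, 9/16, 5/8, 3/4, 1 } = 2099/4096
v(BRBRRRRRBBRRBR) = { 0, 1/2, 65/128, 131/256, 1049/2048 | 2099/4096, 525/1024, 263/512, 33/64, 17/32, 9/16, 5/8, 3/4, 1 } = 4197/8192
v(BRBRRRRRBBRRBRB) = { 0, 1/2, 65/128, 131/256, 1049/2048, 4197/8192 | 2099/4096, 525/1024, 263/512, 33/64, 17/32, 9/16, 5/8, 3/4, 1 } = 8395/16384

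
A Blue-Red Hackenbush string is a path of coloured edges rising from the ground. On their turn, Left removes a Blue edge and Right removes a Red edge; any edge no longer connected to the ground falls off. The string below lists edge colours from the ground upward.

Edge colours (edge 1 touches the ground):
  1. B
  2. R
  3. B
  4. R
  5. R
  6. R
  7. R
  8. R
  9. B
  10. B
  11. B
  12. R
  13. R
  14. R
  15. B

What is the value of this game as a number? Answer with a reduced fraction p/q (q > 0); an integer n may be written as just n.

8419/16384

Build val(s[:k]) for k = 1..15, string s = B R B R R R R R B B B R R R B.
val_1 [B]  L=[0]  R=[(no moves)]  => 1
val_2 [BR]  L=[0]  R=[1]  => 1/2
val_3 [BRB]  L=[0 1/2]  R=[1]  => 3/4
val_4 [BRBR]  L=[0 1/2]  R=[3/4 1]  => 5/8
val_5 [BRBRR]  L=[0 1/2]  R=[5/8 3/4 1]  => 9/16
val_6 [BRBRRR]  L=[0 1/2]  R=[9/16 5/8 3/4 1]  => 17/32
val_7 [BRBRRRR]  L=[0 1/2]  R=[17/32 9/16 5/8 3/4 1]  => 33/64
val_8 [BRBRRRRR]  L=[0 1/2]  R=[33/64 17/32 9/16 5/8 3/4 1]  => 65/128
val_9 [BRBRRRRRB]  L=[0 1/2 65/128]  R=[33/64 17/32 9/16 5/8 3/4 1]  => 131/256
val_10 [BRBRRRRRBB]  L=[0 1/2 65/128 131/256]  R=[33/64 17/32 9/16 5/8 3/4 1]  => 263/512
val_11 [BRBRRRRRBBB]  L=[0 1/2 65/128 131/256 263/512]  R=[33/64 17/32 9/16 5/8 3/4 1]  => 527/1024
val_12 [BRBRRRRRBBBR]  L=[0 1/2 65/128 131/256 263/512]  R=[527/1024 33/64 17/32 9/16 5/8 3/4 1]  => 1053/2048
val_13 [BRBRRRRRBBBRR]  L=[0 1/2 65/128 131/256 263/512]  R=[1053/2048 527/1024 33/64 17/32 9/16 5/8 3/4 1]  => 2105/4096
val_14 [BRBRRRRRBBBRRR]  L=[0 1/2 65/128 131/256 263/512]  R=[2105/4096 1053/2048 527/1024 33/64 17/32 9/16 5/8 3/4 1]  => 4209/8192
val_15 [BRBRRRRRBBBRRRB]  L=[0 1/2 65/128 131/256 263/512 4209/8192]  R=[2105/4096 1053/2048 527/1024 33/64 17/32 9/16 5/8 3/4 1]  => 8419/16384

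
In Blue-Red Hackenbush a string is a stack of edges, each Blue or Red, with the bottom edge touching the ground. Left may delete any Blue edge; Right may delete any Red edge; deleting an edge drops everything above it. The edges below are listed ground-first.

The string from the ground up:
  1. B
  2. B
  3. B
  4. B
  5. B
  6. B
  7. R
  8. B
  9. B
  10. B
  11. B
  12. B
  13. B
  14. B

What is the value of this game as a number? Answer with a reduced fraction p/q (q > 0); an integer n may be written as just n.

Recurse on prefixes of the 14-edge string B B B B B B R B B B B B B B:
v(B) = { 0 | none } — 1
v(BB) = { 0 1 | none } — 2
v(BBB) = { 0 1 2 | none } — 3
v(BBBB) = { 0 1 2 3 | none } — 4
v(BBBBB) = { 0 1 2 3 4 | none } — 5
v(BBBBBB) = { 0 1 2 3 4 5 | none } — 6
v(BBBBBBR) = { 0 1 2 3 4 5 | 6 } — 11/2
v(BBBBBBRB) = { 0 1 2 3 4 5 11/2 | 6 } — 23/4
v(BBBBBBRBB) = { 0 1 2 3 4 5 11/2 23/4 | 6 } — 47/8
v(BBBBBBRBBB) = { 0 1 2 3 4 5 11/2 23/4 47/8 | 6 } — 95/16
v(BBBBBBRBBBB) = { 0 1 2 3 4 5 11/2 23/4 47/8 95/16 | 6 } — 191/32
v(BBBBBBRBBBBB) = { 0 1 2 3 4 5 11/2 23/4 47/8 95/16 191/32 | 6 } — 383/64
v(BBBBBBRBBBBBB) = { 0 1 2 3 4 5 11/2 23/4 47/8 95/16 191/32 383/64 | 6 } — 767/128
v(BBBBBBRBBBBBBB) = { 0 1 2 3 4 5 11/2 23/4 47/8 95/16 191/32 383/64 767/128 | 6 } — 1535/256

1535/256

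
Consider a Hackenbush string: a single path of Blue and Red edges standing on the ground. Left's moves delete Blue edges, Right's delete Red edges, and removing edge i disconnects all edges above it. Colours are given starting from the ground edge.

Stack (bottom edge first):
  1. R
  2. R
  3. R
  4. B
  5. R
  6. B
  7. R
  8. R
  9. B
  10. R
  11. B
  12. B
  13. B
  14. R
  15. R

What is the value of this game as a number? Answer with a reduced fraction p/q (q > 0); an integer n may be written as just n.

Recurse on prefixes of the 15-edge string R R R B R B R R B R B B B R R:
step 1: add R to get R; options L={ none } R={ 0 } => -1
step 2: add R to get RR; options L={ none } R={ -1; 0 } => -2
step 3: add R to get RRR; options L={ none } R={ -2; -1; 0 } => -3
step 4: add B to get RRRB; options L={ -3 } R={ -2; -1; 0 } => -5/2
step 5: add R to get RRRBR; options L={ -3 } R={ -5/2; -2; -1; 0 } => -11/4
step 6: add B to get RRRBRB; options L={ -3; -11/4 } R={ -5/2; -2; -1; 0 } => -21/8
step 7: add R to get RRRBRBR; options L={ -3; -11/4 } R={ -21/8; -5/2; -2; -1; 0 } => -43/16
step 8: add R to get RRRBRBRR; options L={ -3; -11/4 } R={ -43/16; -21/8; -5/2; -2; -1; 0 } => -87/32
step 9: add B to get RRRBRBRRB; options L={ -3; -11/4; -87/32 } R={ -43/16; -21/8; -5/2; -2; -1; 0 } => -173/64
step 10: add R to get RRRBRBRRBR; options L={ -3; -11/4; -87/32 } R={ -173/64; -43/16; -21/8; -5/2; -2; -1; 0 } => -347/128
step 11: add B to get RRRBRBRRBRB; options L={ -3; -11/4; -87/32; -347/128 } R={ -173/64; -43/16; -21/8; -5/2; -2; -1; 0 } => -693/256
step 12: add B to get RRRBRBRRBRBB; options L={ -3; -11/4; -87/32; -347/128; -693/256 } R={ -173/64; -43/16; -21/8; -5/2; -2; -1; 0 } => -1385/512
step 13: add B to get RRRBRBRRBRBBB; options L={ -3; -11/4; -87/32; -347/128; -693/256; -1385/512 } R={ -173/64; -43/16; -21/8; -5/2; -2; -1; 0 } => -2769/1024
step 14: add R to get RRRBRBRRBRBBBR; options L={ -3; -11/4; -87/32; -347/128; -693/256; -1385/512 } R={ -2769/1024; -173/64; -43/16; -21/8; -5/2; -2; -1; 0 } => -5539/2048
step 15: add R to get RRRBRBRRBRBBBRR; options L={ -3; -11/4; -87/32; -347/128; -693/256; -1385/512 } R={ -5539/2048; -2769/1024; -173/64; -43/16; -21/8; -5/2; -2; -1; 0 } => -11079/4096

-11079/4096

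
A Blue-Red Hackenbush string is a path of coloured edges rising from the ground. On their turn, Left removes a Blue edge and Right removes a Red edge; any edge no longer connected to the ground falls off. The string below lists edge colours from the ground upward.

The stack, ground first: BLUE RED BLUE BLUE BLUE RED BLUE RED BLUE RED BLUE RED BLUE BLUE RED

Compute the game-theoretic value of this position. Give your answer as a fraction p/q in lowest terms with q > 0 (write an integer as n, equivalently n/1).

Build value(s[:k]) for k = 1..15, string s = BLUE RED BLUE BLUE BLUE RED BLUE RED BLUE RED BLUE RED BLUE BLUE RED.
1 of 15 · B · max L 0 · min R +∞ so 1
2 of 15 · BR · max L 0 · min R 1 so 1/2
3 of 15 · BRB · max L 1/2 · min R 1 so 3/4
4 of 15 · BRBB · max L 3/4 · min R 1 so 7/8
5 of 15 · BRBBB · max L 7/8 · min R 1 so 15/16
6 of 15 · BRBBBR · max L 7/8 · min R 15/16 so 29/32
7 of 15 · BRBBBRB · max L 29/32 · min R 15/16 so 59/64
8 of 15 · BRBBBRBR · max L 29/32 · min R 59/64 so 117/128
9 of 15 · BRBBBRBRB · max L 117/128 · min R 59/64 so 235/256
10 of 15 · BRBBBRBRBR · max L 117/128 · min R 235/256 so 469/512
11 of 15 · BRBBBRBRBRB · max L 469/512 · min R 235/256 so 939/1024
12 of 15 · BRBBBRBRBRBR · max L 469/512 · min R 939/1024 so 1877/2048
13 of 15 · BRBBBRBRBRBRB · max L 1877/2048 · min R 939/1024 so 3755/4096
14 of 15 · BRBBBRBRBRBRBB · max L 3755/4096 · min R 939/1024 so 7511/8192
15 of 15 · BRBBBRBRBRBRBBR · max L 3755/4096 · min R 7511/8192 so 15021/16384

15021/16384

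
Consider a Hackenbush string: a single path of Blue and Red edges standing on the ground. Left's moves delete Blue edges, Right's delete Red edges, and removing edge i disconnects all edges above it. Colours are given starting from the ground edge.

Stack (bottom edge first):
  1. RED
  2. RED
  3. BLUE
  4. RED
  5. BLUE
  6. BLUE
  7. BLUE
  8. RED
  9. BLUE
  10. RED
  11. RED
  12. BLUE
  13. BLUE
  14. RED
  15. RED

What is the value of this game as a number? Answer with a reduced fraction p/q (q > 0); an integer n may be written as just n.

-12647/8192

R: Left { none }, Right { 0 } so simplest -1
RR: Left { none }, Right { -1,0 } so simplest -2
RRB: Left { -2 }, Right { -1,0 } so simplest -3/2
RRBR: Left { -2 }, Right { -3/2,-1,0 } so simplest -7/4
RRBRB: Left { -2,-7/4 }, Right { -3/2,-1,0 } so simplest -13/8
RRBRBB: Left { -2,-7/4,-13/8 }, Right { -3/2,-1,0 } so simplest -25/16
RRBRBBB: Left { -2,-7/4,-13/8,-25/16 }, Right { -3/2,-1,0 } so simplest -49/32
RRBRBBBR: Left { -2,-7/4,-13/8,-25/16 }, Right { -49/32,-3/2,-1,0 } so simplest -99/64
RRBRBBBRB: Left { -2,-7/4,-13/8,-25/16,-99/64 }, Right { -49/32,-3/2,-1,0 } so simplest -197/128
RRBRBBBRBR: Left { -2,-7/4,-13/8,-25/16,-99/64 }, Right { -197/128,-49/32,-3/2,-1,0 } so simplest -395/256
RRBRBBBRBRR: Left { -2,-7/4,-13/8,-25/16,-99/64 }, Right { -395/256,-197/128,-49/32,-3/2,-1,0 } so simplest -791/512
RRBRBBBRBRRB: Left { -2,-7/4,-13/8,-25/16,-99/64,-791/512 }, Right { -395/256,-197/128,-49/32,-3/2,-1,0 } so simplest -1581/1024
RRBRBBBRBRRBB: Left { -2,-7/4,-13/8,-25/16,-99/64,-791/512,-1581/1024 }, Right { -395/256,-197/128,-49/32,-3/2,-1,0 } so simplest -3161/2048
RRBRBBBRBRRBBR: Left { -2,-7/4,-13/8,-25/16,-99/64,-791/512,-1581/1024 }, Right { -3161/2048,-395/256,-197/128,-49/32,-3/2,-1,0 } so simplest -6323/4096
RRBRBBBRBRRBBRR: Left { -2,-7/4,-13/8,-25/16,-99/64,-791/512,-1581/1024 }, Right { -6323/4096,-3161/2048,-395/256,-197/128,-49/32,-3/2,-1,0 } so simplest -12647/8192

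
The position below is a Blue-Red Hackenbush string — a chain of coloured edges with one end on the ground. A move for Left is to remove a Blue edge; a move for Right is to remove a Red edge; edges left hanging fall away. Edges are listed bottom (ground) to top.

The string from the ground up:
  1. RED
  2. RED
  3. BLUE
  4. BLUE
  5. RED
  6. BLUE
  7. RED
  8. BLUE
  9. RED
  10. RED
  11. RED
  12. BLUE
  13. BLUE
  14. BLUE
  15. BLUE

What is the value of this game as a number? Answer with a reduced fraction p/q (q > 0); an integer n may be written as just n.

-10977/8192

R: Left { ∅ }, Right { 0 } so simplest -1
RR: Left { ∅ }, Right { -1, 0 } so simplest -2
RRB: Left { -2 }, Right { -1, 0 } so simplest -3/2
RRBB: Left { -2, -3/2 }, Right { -1, 0 } so simplest -5/4
RRBBR: Left { -2, -3/2 }, Right { -5/4, -1, 0 } so simplest -11/8
RRBBRB: Left { -2, -3/2, -11/8 }, Right { -5/4, -1, 0 } so simplest -21/16
RRBBRBR: Left { -2, -3/2, -11/8 }, Right { -21/16, -5/4, -1, 0 } so simplest -43/32
RRBBRBRB: Left { -2, -3/2, -11/8, -43/32 }, Right { -21/16, -5/4, -1, 0 } so simplest -85/64
RRBBRBRBR: Left { -2, -3/2, -11/8, -43/32 }, Right { -85/64, -21/16, -5/4, -1, 0 } so simplest -171/128
RRBBRBRBRR: Left { -2, -3/2, -11/8, -43/32 }, Right { -171/128, -85/64, -21/16, -5/4, -1, 0 } so simplest -343/256
RRBBRBRBRRR: Left { -2, -3/2, -11/8, -43/32 }, Right { -343/256, -171/128, -85/64, -21/16, -5/4, -1, 0 } so simplest -687/512
RRBBRBRBRRRB: Left { -2, -3/2, -11/8, -43/32, -687/512 }, Right { -343/256, -171/128, -85/64, -21/16, -5/4, -1, 0 } so simplest -1373/1024
RRBBRBRBRRRBB: Left { -2, -3/2, -11/8, -43/32, -687/512, -1373/1024 }, Right { -343/256, -171/128, -85/64, -21/16, -5/4, -1, 0 } so simplest -2745/2048
RRBBRBRBRRRBBB: Left { -2, -3/2, -11/8, -43/32, -687/512, -1373/1024, -2745/2048 }, Right { -343/256, -171/128, -85/64, -21/16, -5/4, -1, 0 } so simplest -5489/4096
RRBBRBRBRRRBBBB: Left { -2, -3/2, -11/8, -43/32, -687/512, -1373/1024, -2745/2048, -5489/4096 }, Right { -343/256, -171/128, -85/64, -21/16, -5/4, -1, 0 } so simplest -10977/8192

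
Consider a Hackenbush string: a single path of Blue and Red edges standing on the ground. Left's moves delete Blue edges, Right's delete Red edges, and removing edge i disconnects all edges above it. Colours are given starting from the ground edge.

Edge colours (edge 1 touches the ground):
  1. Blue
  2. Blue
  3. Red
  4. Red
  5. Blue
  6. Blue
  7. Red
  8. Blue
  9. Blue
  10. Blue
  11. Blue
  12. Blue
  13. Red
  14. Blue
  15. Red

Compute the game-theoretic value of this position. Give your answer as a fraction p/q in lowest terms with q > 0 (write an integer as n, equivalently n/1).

11765/8192

step 1: add Blue to get B; options L={ 0 } R={ ∅ } => 1
step 2: add Blue to get BB; options L={ 0, 1 } R={ ∅ } => 2
step 3: add Red to get BBR; options L={ 0, 1 } R={ 2 } => 3/2
step 4: add Red to get BBRR; options L={ 0, 1 } R={ 3/2, 2 } => 5/4
step 5: add Blue to get BBRRB; options L={ 0, 1, 5/4 } R={ 3/2, 2 } => 11/8
step 6: add Blue to get BBRRBB; options L={ 0, 1, 5/4, 11/8 } R={ 3/2, 2 } => 23/16
step 7: add Red to get BBRRBBR; options L={ 0, 1, 5/4, 11/8 } R={ 23/16, 3/2, 2 } => 45/32
step 8: add Blue to get BBRRBBRB; options L={ 0, 1, 5/4, 11/8, 45/32 } R={ 23/16, 3/2, 2 } => 91/64
step 9: add Blue to get BBRRBBRBB; options L={ 0, 1, 5/4, 11/8, 45/32, 91/64 } R={ 23/16, 3/2, 2 } => 183/128
step 10: add Blue to get BBRRBBRBBB; options L={ 0, 1, 5/4, 11/8, 45/32, 91/64, 183/128 } R={ 23/16, 3/2, 2 } => 367/256
step 11: add Blue to get BBRRBBRBBBB; options L={ 0, 1, 5/4, 11/8, 45/32, 91/64, 183/128, 367/256 } R={ 23/16, 3/2, 2 } => 735/512
step 12: add Blue to get BBRRBBRBBBBB; options L={ 0, 1, 5/4, 11/8, 45/32, 91/64, 183/128, 367/256, 735/512 } R={ 23/16, 3/2, 2 } => 1471/1024
step 13: add Red to get BBRRBBRBBBBBR; options L={ 0, 1, 5/4, 11/8, 45/32, 91/64, 183/128, 367/256, 735/512 } R={ 1471/1024, 23/16, 3/2, 2 } => 2941/2048
step 14: add Blue to get BBRRBBRBBBBBRB; options L={ 0, 1, 5/4, 11/8, 45/32, 91/64, 183/128, 367/256, 735/512, 2941/2048 } R={ 1471/1024, 23/16, 3/2, 2 } => 5883/4096
step 15: add Red to get BBRRBBRBBBBBRBR; options L={ 0, 1, 5/4, 11/8, 45/32, 91/64, 183/128, 367/256, 735/512, 2941/2048 } R={ 5883/4096, 1471/1024, 23/16, 3/2, 2 } => 11765/8192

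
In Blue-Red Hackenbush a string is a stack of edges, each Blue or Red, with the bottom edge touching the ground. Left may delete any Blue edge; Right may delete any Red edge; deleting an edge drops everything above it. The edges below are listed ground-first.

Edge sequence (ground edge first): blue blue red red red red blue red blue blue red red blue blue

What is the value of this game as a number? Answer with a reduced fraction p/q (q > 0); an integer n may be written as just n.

Prefix values for blue blue red red red red blue red blue blue red red blue blue via {L|R} + simplicity:
val(b) = { 0 |  } => 1
val(bb) = { 0,1 |  } => 2
val(bbr) = { 0,1 | 2 } => 3/2
val(bbrr) = { 0,1 | 3/2,2 } => 5/4
val(bbrrr) = { 0,1 | 5/4,3/2,2 } => 9/8
val(bbrrrr) = { 0,1 | 9/8,5/4,3/2,2 } => 17/16
val(bbrrrrb) = { 0,1,17/16 | 9/8,5/4,3/2,2 } => 35/32
val(bbrrrrbr) = { 0,1,17/16 | 35/32,9/8,5/4,3/2,2 } => 69/64
val(bbrrrrbrb) = { 0,1,17/16,69/64 | 35/32,9/8,5/4,3/2,2 } => 139/128
val(bbrrrrbrbb) = { 0,1,17/16,69/64,139/128 | 35/32,9/8,5/4,3/2,2 } => 279/256
val(bbrrrrbrbbr) = { 0,1,17/16,69/64,139/128 | 279/256,35/32,9/8,5/4,3/2,2 } => 557/512
val(bbrrrrbrbbrr) = { 0,1,17/16,69/64,139/128 | 557/512,279/256,35/32,9/8,5/4,3/2,2 } => 1113/1024
val(bbrrrrbrbbrrb) = { 0,1,17/16,69/64,139/128,1113/1024 | 557/512,279/256,35/32,9/8,5/4,3/2,2 } => 2227/2048
val(bbrrrrbrbbrrbb) = { 0,1,17/16,69/64,139/128,1113/1024,2227/2048 | 557/512,279/256,35/32,9/8,5/4,3/2,2 } => 4455/4096

4455/4096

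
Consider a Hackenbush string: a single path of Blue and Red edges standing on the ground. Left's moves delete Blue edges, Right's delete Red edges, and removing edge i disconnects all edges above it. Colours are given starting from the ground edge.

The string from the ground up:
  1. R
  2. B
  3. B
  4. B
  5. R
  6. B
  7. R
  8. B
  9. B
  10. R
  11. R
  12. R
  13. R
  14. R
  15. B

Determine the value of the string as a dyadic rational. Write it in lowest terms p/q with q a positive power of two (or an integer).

-2685/16384

step 1: add R to get R; options L={  } R={ 0 } gives -1
step 2: add B to get RB; options L={ -1 } R={ 0 } gives -1/2
step 3: add B to get RBB; options L={ -1; -1/2 } R={ 0 } gives -1/4
step 4: add B to get RBBB; options L={ -1; -1/2; -1/4 } R={ 0 } gives -1/8
step 5: add R to get RBBBR; options L={ -1; -1/2; -1/4 } R={ -1/8; 0 } gives -3/16
step 6: add B to get RBBBRB; options L={ -1; -1/2; -1/4; -3/16 } R={ -1/8; 0 } gives -5/32
step 7: add R to get RBBBRBR; options L={ -1; -1/2; -1/4; -3/16 } R={ -5/32; -1/8; 0 } gives -11/64
step 8: add B to get RBBBRBRB; options L={ -1; -1/2; -1/4; -3/16; -11/64 } R={ -5/32; -1/8; 0 } gives -21/128
step 9: add B to get RBBBRBRBB; options L={ -1; -1/2; -1/4; -3/16; -11/64; -21/128 } R={ -5/32; -1/8; 0 } gives -41/256
step 10: add R to get RBBBRBRBBR; options L={ -1; -1/2; -1/4; -3/16; -11/64; -21/128 } R={ -41/256; -5/32; -1/8; 0 } gives -83/512
step 11: add R to get RBBBRBRBBRR; options L={ -1; -1/2; -1/4; -3/16; -11/64; -21/128 } R={ -83/512; -41/256; -5/32; -1/8; 0 } gives -167/1024
step 12: add R to get RBBBRBRBBRRR; options L={ -1; -1/2; -1/4; -3/16; -11/64; -21/128 } R={ -167/1024; -83/512; -41/256; -5/32; -1/8; 0 } gives -335/2048
step 13: add R to get RBBBRBRBBRRRR; options L={ -1; -1/2; -1/4; -3/16; -11/64; -21/128 } R={ -335/2048; -167/1024; -83/512; -41/256; -5/32; -1/8; 0 } gives -671/4096
step 14: add R to get RBBBRBRBBRRRRR; options L={ -1; -1/2; -1/4; -3/16; -11/64; -21/128 } R={ -671/4096; -335/2048; -167/1024; -83/512; -41/256; -5/32; -1/8; 0 } gives -1343/8192
step 15: add B to get RBBBRBRBBRRRRRB; options L={ -1; -1/2; -1/4; -3/16; -11/64; -21/128; -1343/8192 } R={ -671/4096; -335/2048; -167/1024; -83/512; -41/256; -5/32; -1/8; 0 } gives -2685/16384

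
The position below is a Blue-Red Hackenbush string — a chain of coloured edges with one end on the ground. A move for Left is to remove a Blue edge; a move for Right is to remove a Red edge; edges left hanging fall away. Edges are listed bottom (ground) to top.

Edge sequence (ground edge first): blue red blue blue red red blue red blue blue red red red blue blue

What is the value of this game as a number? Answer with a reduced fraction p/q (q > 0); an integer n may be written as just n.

b: Left { 0 }, Right { none } => simplest 1
br: Left { 0 }, Right { 1 } => simplest 1/2
brb: Left { 0, 1/2 }, Right { 1 } => simplest 3/4
brbb: Left { 0, 1/2, 3/4 }, Right { 1 } => simplest 7/8
brbbr: Left { 0, 1/2, 3/4 }, Right { 7/8, 1 } => simplest 13/16
brbbrr: Left { 0, 1/2, 3/4 }, Right { 13/16, 7/8, 1 } => simplest 25/32
brbbrrb: Left { 0, 1/2, 3/4, 25/32 }, Right { 13/16, 7/8, 1 } => simplest 51/64
brbbrrbr: Left { 0, 1/2, 3/4, 25/32 }, Right { 51/64, 13/16, 7/8, 1 } => simplest 101/128
brbbrrbrb: Left { 0, 1/2, 3/4, 25/32, 101/128 }, Right { 51/64, 13/16, 7/8, 1 } => simplest 203/256
brbbrrbrbb: Left { 0, 1/2, 3/4, 25/32, 101/128, 203/256 }, Right { 51/64, 13/16, 7/8, 1 } => simplest 407/512
brbbrrbrbbr: Left { 0, 1/2, 3/4, 25/32, 101/128, 203/256 }, Right { 407/512, 51/64, 13/16, 7/8, 1 } => simplest 813/1024
brbbrrbrbbrr: Left { 0, 1/2, 3/4, 25/32, 101/128, 203/256 }, Right { 813/1024, 407/512, 51/64, 13/16, 7/8, 1 } => simplest 1625/2048
brbbrrbrbbrrr: Left { 0, 1/2, 3/4, 25/32, 101/128, 203/256 }, Right { 1625/2048, 813/1024, 407/512, 51/64, 13/16, 7/8, 1 } => simplest 3249/4096
brbbrrbrbbrrrb: Left { 0, 1/2, 3/4, 25/32, 101/128, 203/256, 3249/4096 }, Right { 1625/2048, 813/1024, 407/512, 51/64, 13/16, 7/8, 1 } => simplest 6499/8192
brbbrrbrbbrrrbb: Left { 0, 1/2, 3/4, 25/32, 101/128, 203/256, 3249/4096, 6499/8192 }, Right { 1625/2048, 813/1024, 407/512, 51/64, 13/16, 7/8, 1 } => simplest 12999/16384

12999/16384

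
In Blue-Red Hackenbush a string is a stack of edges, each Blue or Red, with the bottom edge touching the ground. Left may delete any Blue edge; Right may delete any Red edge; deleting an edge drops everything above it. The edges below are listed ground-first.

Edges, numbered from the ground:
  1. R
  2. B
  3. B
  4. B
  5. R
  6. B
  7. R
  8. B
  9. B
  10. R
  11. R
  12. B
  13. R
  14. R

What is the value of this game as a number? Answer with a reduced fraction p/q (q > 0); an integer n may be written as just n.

1 of 14 · R · max L −∞ · min R 0 ⇒ -1
2 of 14 · RB · max L -1 · min R 0 ⇒ -1/2
3 of 14 · RBB · max L -1/2 · min R 0 ⇒ -1/4
4 of 14 · RBBB · max L -1/4 · min R 0 ⇒ -1/8
5 of 14 · RBBBR · max L -1/4 · min R -1/8 ⇒ -3/16
6 of 14 · RBBBRB · max L -3/16 · min R -1/8 ⇒ -5/32
7 of 14 · RBBBRBR · max L -3/16 · min R -5/32 ⇒ -11/64
8 of 14 · RBBBRBRB · max L -11/64 · min R -5/32 ⇒ -21/128
9 of 14 · RBBBRBRBB · max L -21/128 · min R -5/32 ⇒ -41/256
10 of 14 · RBBBRBRBBR · max L -21/128 · min R -41/256 ⇒ -83/512
11 of 14 · RBBBRBRBBRR · max L -21/128 · min R -83/512 ⇒ -167/1024
12 of 14 · RBBBRBRBBRRB · max L -167/1024 · min R -83/512 ⇒ -333/2048
13 of 14 · RBBBRBRBBRRBR · max L -167/1024 · min R -333/2048 ⇒ -667/4096
14 of 14 · RBBBRBRBBRRBRR · max L -167/1024 · min R -667/4096 ⇒ -1335/8192

-1335/8192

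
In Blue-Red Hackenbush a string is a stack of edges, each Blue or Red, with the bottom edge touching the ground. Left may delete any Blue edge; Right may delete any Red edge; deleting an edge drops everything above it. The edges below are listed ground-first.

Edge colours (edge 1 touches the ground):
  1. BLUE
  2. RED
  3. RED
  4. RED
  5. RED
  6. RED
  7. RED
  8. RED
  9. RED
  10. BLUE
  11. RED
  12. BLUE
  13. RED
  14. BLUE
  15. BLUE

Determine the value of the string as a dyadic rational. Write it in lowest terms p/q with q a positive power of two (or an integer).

Recurse on prefixes of the 15-edge string BLUE RED RED RED RED RED RED RED RED BLUE RED BLUE RED BLUE BLUE:
step 1: add BLUE to get B; options L={ 0 } R={ — } → 1
step 2: add RED to get BR; options L={ 0 } R={ 1 } → 1/2
step 3: add RED to get BRR; options L={ 0 } R={ 1/2, 1 } → 1/4
step 4: add RED to get BRRR; options L={ 0 } R={ 1/4, 1/2, 1 } → 1/8
step 5: add RED to get BRRRR; options L={ 0 } R={ 1/8, 1/4, 1/2, 1 } → 1/16
step 6: add RED to get BRRRRR; options L={ 0 } R={ 1/16, 1/8, 1/4, 1/2, 1 } → 1/32
step 7: add RED to get BRRRRRR; options L={ 0 } R={ 1/32, 1/16, 1/8, 1/4, 1/2, 1 } → 1/64
step 8: add RED to get BRRRRRRR; options L={ 0 } R={ 1/64, 1/32, 1/16, 1/8, 1/4, 1/2, 1 } → 1/128
step 9: add RED to get BRRRRRRRR; options L={ 0 } R={ 1/128, 1/64, 1/32, 1/16, 1/8, 1/4, 1/2, 1 } → 1/256
step 10: add BLUE to get BRRRRRRRRB; options L={ 0, 1/256 } R={ 1/128, 1/64, 1/32, 1/16, 1/8, 1/4, 1/2, 1 } → 3/512
step 11: add RED to get BRRRRRRRRBR; options L={ 0, 1/256 } R={ 3/512, 1/128, 1/64, 1/32, 1/16, 1/8, 1/4, 1/2, 1 } → 5/1024
step 12: add BLUE to get BRRRRRRRRBRB; options L={ 0, 1/256, 5/1024 } R={ 3/512, 1/128, 1/64, 1/32, 1/16, 1/8, 1/4, 1/2, 1 } → 11/2048
step 13: add RED to get BRRRRRRRRBRBR; options L={ 0, 1/256, 5/1024 } R={ 11/2048, 3/512, 1/128, 1/64, 1/32, 1/16, 1/8, 1/4, 1/2, 1 } → 21/4096
step 14: add BLUE to get BRRRRRRRRBRBRB; options L={ 0, 1/256, 5/1024, 21/4096 } R={ 11/2048, 3/512, 1/128, 1/64, 1/32, 1/16, 1/8, 1/4, 1/2, 1 } → 43/8192
step 15: add BLUE to get BRRRRRRRRBRBRBB; options L={ 0, 1/256, 5/1024, 21/4096, 43/8192 } R={ 11/2048, 3/512, 1/128, 1/64, 1/32, 1/16, 1/8, 1/4, 1/2, 1 } → 87/16384

87/16384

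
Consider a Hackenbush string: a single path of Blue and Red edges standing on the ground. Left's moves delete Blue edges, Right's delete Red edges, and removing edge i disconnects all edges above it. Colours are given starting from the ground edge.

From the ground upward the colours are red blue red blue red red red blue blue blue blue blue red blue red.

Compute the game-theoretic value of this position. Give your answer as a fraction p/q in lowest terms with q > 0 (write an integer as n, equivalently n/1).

-11787/16384

step 1: add red to get r; options L={ (no moves) } R={ 0 } → -1
step 2: add blue to get rb; options L={ -1 } R={ 0 } → -1/2
step 3: add red to get rbr; options L={ -1 } R={ -1/2 0 } → -3/4
step 4: add blue to get rbrb; options L={ -1 -3/4 } R={ -1/2 0 } → -5/8
step 5: add red to get rbrbr; options L={ -1 -3/4 } R={ -5/8 -1/2 0 } → -11/16
step 6: add red to get rbrbrr; options L={ -1 -3/4 } R={ -11/16 -5/8 -1/2 0 } → -23/32
step 7: add red to get rbrbrrr; options L={ -1 -3/4 } R={ -23/32 -11/16 -5/8 -1/2 0 } → -47/64
step 8: add blue to get rbrbrrrb; options L={ -1 -3/4 -47/64 } R={ -23/32 -11/16 -5/8 -1/2 0 } → -93/128
step 9: add blue to get rbrbrrrbb; options L={ -1 -3/4 -47/64 -93/128 } R={ -23/32 -11/16 -5/8 -1/2 0 } → -185/256
step 10: add blue to get rbrbrrrbbb; options L={ -1 -3/4 -47/64 -93/128 -185/256 } R={ -23/32 -11/16 -5/8 -1/2 0 } → -369/512
step 11: add blue to get rbrbrrrbbbb; options L={ -1 -3/4 -47/64 -93/128 -185/256 -369/512 } R={ -23/32 -11/16 -5/8 -1/2 0 } → -737/1024
step 12: add blue to get rbrbrrrbbbbb; options L={ -1 -3/4 -47/64 -93/128 -185/256 -369/512 -737/1024 } R={ -23/32 -11/16 -5/8 -1/2 0 } → -1473/2048
step 13: add red to get rbrbrrrbbbbbr; options L={ -1 -3/4 -47/64 -93/128 -185/256 -369/512 -737/1024 } R={ -1473/2048 -23/32 -11/16 -5/8 -1/2 0 } → -2947/4096
step 14: add blue to get rbrbrrrbbbbbrb; options L={ -1 -3/4 -47/64 -93/128 -185/256 -369/512 -737/1024 -2947/4096 } R={ -1473/2048 -23/32 -11/16 -5/8 -1/2 0 } → -5893/8192
step 15: add red to get rbrbrrrbbbbbrbr; options L={ -1 -3/4 -47/64 -93/128 -185/256 -369/512 -737/1024 -2947/4096 } R={ -5893/8192 -1473/2048 -23/32 -11/16 -5/8 -1/2 0 } → -11787/16384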